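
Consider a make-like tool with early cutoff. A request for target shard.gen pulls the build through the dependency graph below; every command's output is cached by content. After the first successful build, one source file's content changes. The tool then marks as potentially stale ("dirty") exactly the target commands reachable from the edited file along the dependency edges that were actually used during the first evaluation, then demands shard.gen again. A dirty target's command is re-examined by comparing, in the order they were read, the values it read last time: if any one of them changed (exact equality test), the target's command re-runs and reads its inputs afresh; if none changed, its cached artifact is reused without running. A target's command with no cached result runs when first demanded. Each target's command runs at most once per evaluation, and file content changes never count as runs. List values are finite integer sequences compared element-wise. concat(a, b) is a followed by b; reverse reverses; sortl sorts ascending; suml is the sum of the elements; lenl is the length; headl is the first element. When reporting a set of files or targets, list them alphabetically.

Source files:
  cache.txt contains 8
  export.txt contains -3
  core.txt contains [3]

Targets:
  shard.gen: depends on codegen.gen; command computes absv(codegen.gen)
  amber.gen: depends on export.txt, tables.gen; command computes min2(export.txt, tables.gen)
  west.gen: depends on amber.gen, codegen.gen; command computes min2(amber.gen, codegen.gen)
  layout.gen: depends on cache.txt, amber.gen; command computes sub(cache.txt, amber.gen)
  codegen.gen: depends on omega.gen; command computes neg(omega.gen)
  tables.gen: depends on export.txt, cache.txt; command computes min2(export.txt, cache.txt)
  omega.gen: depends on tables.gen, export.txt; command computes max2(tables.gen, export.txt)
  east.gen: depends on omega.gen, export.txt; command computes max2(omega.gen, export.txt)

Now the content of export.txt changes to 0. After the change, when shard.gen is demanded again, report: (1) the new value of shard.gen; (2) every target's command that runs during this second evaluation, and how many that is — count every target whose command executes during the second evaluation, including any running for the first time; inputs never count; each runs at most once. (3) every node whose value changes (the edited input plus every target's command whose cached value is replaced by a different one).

Demanding shard.gen again yields 0.
4 target commands run: codegen.gen, omega.gen, shard.gen, tables.gen.
The nodes whose values change: codegen.gen, export.txt, omega.gen, shard.gen, tables.gen.

First demand of the output computes:
  tables.gen = min2(-3, 8) = -3
  omega.gen = max2(-3, -3) = -3
  codegen.gen = neg(-3) = 3
  shard.gen = absv(3) = 3

After the edit, cleaning proceeds:
  tables.gen: a read changed (export.txt -3->0) — executes, giving 0.
  omega.gen: a read changed (tables.gen -3->0; export.txt -3->0) — executes, giving 0.
  codegen.gen: a read changed (omega.gen -3->0) — executes, giving 0.
  shard.gen: a read changed (codegen.gen 3->0) — executes, giving 0.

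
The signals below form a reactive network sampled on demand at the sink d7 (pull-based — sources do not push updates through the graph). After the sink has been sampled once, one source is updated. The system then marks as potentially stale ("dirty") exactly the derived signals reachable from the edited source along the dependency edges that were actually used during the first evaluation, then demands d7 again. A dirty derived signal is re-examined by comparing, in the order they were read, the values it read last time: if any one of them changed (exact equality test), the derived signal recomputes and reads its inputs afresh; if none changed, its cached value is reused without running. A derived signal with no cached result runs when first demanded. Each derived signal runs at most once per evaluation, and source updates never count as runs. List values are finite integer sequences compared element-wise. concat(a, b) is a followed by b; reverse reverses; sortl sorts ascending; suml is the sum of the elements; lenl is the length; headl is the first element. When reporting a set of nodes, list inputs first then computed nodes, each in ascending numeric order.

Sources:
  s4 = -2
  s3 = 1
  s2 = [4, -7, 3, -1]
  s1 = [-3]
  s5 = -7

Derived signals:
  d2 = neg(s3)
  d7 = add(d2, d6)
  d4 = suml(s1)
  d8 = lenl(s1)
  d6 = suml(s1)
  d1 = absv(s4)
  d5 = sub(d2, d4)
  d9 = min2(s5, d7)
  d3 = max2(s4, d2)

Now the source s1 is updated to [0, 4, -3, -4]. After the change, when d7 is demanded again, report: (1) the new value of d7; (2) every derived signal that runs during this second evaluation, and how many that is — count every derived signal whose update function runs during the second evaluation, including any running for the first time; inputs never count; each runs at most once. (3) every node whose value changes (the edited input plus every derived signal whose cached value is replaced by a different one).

Initial pass — values computed on the first demand:
  d2 = neg(1) = -1
  d6 = suml([-3]) = -3
  d7 = add(-1, -3) = -4

Second demand — change propagation:
  d6: re-runs because s1 [-3]->[0, 4, -3, -4]; new result -3 (unchanged).
  d7: re-examined; everything it read last time is the same (d2 unchanged, d6 unchanged) — cache -4 kept, no run.

The important point: d6 recomputes to an identical value, and the output ends up unchanged.

d7 now evaluates to -4.
Run set: d6 (1 run).
Changed values: s1.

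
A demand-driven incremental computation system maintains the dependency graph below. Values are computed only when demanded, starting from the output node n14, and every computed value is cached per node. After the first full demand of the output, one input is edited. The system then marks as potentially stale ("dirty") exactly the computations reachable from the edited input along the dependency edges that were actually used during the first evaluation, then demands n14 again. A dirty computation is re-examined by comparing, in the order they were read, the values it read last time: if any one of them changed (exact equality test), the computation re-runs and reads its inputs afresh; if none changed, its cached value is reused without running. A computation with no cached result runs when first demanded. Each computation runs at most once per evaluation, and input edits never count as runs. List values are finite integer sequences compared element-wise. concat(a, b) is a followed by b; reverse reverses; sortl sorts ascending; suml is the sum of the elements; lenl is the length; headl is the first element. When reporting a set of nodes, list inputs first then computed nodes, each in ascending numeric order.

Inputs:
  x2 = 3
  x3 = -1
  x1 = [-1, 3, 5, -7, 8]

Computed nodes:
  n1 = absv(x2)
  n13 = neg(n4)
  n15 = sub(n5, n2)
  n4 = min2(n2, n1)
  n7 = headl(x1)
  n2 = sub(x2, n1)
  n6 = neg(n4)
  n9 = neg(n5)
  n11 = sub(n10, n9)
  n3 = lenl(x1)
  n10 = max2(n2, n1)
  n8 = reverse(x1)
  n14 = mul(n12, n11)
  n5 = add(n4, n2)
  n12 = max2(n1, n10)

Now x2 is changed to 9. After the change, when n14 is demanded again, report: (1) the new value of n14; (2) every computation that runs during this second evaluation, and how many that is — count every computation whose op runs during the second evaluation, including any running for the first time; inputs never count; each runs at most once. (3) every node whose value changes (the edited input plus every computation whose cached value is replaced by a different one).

First evaluation (everything demanded from the output):
  n1 = absv(3) = 3
  n2 = sub(3, 3) = 0
  n4 = min2(0, 3) = 0
  n5 = add(0, 0) = 0
  n9 = neg(0) = 0
  n10 = max2(0, 3) = 3
  n11 = sub(3, 0) = 3
  n12 = max2(3, 3) = 3
  n14 = mul(3, 3) = 9

Propagation after the edit:
  n1: runs — x2 3->9; result 9.
  n2: runs — x2 3->9; n1 3->9; result 0 (same value as before).
  n4: runs — n1 3->9; result 0 (same value as before).
  n5: checked — values it read are unchanged (n4 unchanged, n2 unchanged); reused cached 0 without running.
  n9: checked — values it read are unchanged (n5 unchanged); reused cached 0 without running.
  n10: runs — n1 3->9; result 9.
  n11: runs — n10 3->9; result 9.
  n12: runs — n1 3->9; n10 3->9; result 9.
  n14: runs — n12 3->9; n11 3->9; result 81.

Key observation: the cutoff stops propagation at n5 — its inputs' values are unchanged, so it reuses its cache.

New value of n14: 81.
Computations that run: n1, n2, n4, n10, n11, n12, n14 — 7 in total.
Values that change: x2, n1, n10, n11, n12, n14.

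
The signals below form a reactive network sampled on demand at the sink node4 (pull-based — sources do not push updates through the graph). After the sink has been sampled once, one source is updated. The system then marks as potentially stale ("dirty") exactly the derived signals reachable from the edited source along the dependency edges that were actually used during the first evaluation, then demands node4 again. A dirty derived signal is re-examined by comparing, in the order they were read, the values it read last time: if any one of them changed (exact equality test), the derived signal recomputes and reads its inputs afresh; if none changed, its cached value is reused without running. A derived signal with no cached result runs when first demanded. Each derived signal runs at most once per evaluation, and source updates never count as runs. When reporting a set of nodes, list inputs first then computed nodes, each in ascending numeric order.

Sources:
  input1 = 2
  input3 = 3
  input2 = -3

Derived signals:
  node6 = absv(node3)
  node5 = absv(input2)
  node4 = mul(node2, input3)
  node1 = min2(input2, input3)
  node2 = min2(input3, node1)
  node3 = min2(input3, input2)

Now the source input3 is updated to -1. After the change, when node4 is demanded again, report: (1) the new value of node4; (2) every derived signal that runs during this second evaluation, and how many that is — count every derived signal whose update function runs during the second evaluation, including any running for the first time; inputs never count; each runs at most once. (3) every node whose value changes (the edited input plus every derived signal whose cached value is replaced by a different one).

node4 now evaluates to 3.
Run set: node1, node2, node4 (3 run).
Changed values: input3, node4.

Initial pass — values computed on the first demand:
  node1 = min2(-3, 3) = -3
  node2 = min2(3, -3) = -3
  node4 = mul(-3, 3) = -9

Second demand — change propagation:
  node1: re-runs because input3 3->-1; new result -3 (unchanged).
  node2: re-runs because input3 3->-1; new result -3 (unchanged).
  node4: re-runs because input3 3->-1; new result 3.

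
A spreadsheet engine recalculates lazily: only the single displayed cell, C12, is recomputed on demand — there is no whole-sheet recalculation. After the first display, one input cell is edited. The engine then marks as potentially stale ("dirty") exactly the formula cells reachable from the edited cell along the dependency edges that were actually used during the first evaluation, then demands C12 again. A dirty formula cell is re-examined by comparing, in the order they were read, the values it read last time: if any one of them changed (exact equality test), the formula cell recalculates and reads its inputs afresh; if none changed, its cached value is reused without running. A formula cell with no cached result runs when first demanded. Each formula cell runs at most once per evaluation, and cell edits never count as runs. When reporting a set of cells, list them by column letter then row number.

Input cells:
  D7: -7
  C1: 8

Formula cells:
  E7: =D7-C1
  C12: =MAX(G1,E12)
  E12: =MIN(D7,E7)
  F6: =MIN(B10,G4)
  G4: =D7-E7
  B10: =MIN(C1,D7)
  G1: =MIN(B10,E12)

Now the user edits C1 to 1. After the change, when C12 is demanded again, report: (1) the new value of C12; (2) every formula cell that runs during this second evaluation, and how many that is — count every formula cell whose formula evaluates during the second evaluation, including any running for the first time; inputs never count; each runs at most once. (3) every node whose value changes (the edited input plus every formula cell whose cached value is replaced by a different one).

New value of C12: -8.
Formula cells that run: B10, C12, E7, E12, G1 — 5 in total.
Values that change: C1, C12, E7, E12, G1.

First evaluation (everything demanded from the output):
  B10 = MIN(8, -7) = -7
  E7 = -7 - 8 = -15
  E12 = MIN(-7, -15) = -15
  G1 = MIN(-7, -15) = -15
  C12 = MAX(-15, -15) = -15

Propagation after the edit:
  B10: runs — C1 8->1; result -7 (same value as before).
  E7: runs — C1 8->1; result -8.
  E12: runs — E7 -15->-8; result -8.
  G1: runs — E12 -15->-8; result -8.
  C12: runs — G1 -15->-8; E12 -15->-8; result -8.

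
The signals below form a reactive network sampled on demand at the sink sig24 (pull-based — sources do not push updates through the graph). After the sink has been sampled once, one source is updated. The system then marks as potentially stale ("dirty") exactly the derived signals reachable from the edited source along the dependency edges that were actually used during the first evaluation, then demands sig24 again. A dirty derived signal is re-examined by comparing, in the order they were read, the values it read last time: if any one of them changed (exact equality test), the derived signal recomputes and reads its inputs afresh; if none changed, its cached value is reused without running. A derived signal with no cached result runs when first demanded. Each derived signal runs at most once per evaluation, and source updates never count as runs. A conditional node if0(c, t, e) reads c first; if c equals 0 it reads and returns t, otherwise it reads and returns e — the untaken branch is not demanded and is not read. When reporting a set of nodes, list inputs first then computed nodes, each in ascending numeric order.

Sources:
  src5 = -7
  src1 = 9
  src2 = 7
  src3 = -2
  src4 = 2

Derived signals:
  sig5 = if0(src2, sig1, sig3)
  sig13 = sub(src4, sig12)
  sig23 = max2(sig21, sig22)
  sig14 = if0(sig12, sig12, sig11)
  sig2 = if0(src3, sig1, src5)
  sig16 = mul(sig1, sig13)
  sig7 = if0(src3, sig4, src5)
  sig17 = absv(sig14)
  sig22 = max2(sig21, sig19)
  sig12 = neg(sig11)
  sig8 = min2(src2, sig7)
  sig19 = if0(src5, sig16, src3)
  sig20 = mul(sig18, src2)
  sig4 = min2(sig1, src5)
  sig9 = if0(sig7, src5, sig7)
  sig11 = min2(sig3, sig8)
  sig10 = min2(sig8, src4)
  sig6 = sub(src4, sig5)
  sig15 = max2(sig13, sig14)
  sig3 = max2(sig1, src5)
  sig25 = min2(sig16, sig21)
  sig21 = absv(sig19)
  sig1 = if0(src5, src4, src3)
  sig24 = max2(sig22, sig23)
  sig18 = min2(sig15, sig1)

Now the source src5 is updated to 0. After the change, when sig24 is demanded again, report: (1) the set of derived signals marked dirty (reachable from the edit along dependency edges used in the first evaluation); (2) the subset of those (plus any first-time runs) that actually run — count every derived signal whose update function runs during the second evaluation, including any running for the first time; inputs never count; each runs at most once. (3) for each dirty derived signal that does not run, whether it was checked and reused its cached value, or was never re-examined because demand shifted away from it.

Initial pass — values computed on the first demand:
  sig19 = if0(src5=-7 -> else branch src3) = -2
  sig21 = absv(-2) = 2
  sig22 = max2(2, -2) = 2
  sig23 = max2(2, 2) = 2
  sig24 = max2(2, 2) = 2

Second demand — change propagation:
  sig1: newly demanded (no cache) — executes and yields 2.
  sig3: newly demanded (no cache) — executes and yields 2.
  sig7: newly demanded (no cache) — executes and yields 0.
  sig8: newly demanded (no cache) — executes and yields 0.
  sig11: newly demanded (no cache) — executes and yields 0.
  sig12: newly demanded (no cache) — executes and yields 0.
  sig13: newly demanded (no cache) — executes and yields 2.
  sig16: newly demanded (no cache) — executes and yields 4.
  sig19: re-runs because src5 -7->0; new result 4.
  sig21: re-runs because sig19 -2->4; new result 4.
  sig22: re-runs because sig21 2->4; sig19 -2->4; new result 4.
  sig23: re-runs because sig21 2->4; sig22 2->4; new result 4.
  sig24: re-runs because sig22 2->4; sig23 2->4; new result 4.

The important point: the flipped condition pulls in fresh nodes; sig1, sig3, sig7, sig8, sig11, sig12, sig13, sig16 run for the first time.

Dirty set: sig19, sig21, sig22, sig23, sig24.
Run set: sig1, sig3, sig7, sig8, sig11, sig12, sig13, sig16, sig19, sig21, sig22, sig23, sig24 (13 run).
All dirty derived signals ended up running.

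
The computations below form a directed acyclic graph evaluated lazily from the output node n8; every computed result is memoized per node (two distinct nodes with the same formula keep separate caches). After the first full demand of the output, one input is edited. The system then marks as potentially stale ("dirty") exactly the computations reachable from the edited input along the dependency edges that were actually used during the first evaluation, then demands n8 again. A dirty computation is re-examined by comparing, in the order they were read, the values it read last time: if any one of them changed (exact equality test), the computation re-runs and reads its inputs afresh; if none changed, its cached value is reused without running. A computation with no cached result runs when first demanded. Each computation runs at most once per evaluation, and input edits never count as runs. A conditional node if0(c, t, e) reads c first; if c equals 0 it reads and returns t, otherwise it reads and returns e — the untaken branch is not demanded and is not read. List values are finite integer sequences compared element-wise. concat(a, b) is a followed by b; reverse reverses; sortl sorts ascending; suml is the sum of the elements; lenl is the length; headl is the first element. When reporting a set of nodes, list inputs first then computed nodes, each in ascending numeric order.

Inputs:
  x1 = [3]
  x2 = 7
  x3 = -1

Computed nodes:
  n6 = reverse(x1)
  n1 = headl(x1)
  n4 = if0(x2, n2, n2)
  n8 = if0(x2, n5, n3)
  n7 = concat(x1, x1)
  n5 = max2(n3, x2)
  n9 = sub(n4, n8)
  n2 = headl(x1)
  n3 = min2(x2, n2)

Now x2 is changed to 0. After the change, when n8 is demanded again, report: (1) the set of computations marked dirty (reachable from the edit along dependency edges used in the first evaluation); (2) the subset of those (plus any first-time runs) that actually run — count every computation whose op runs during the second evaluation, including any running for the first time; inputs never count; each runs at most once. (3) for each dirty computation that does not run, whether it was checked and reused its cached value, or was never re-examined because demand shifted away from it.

First demand of the output computes:
  n2 = headl([3]) = 3
  n3 = min2(7, 3) = 3
  n8 = if0(x2=7 -> else branch n3) = 3

After the edit, cleaning proceeds:
  n3: a read changed (x2 7->0) — executes, giving 0.
  n5: had never run; runs now, result 0.
  n8: a read changed (x2 7->0; n3 3->0) — executes, giving 0.

Note the branch switch — n5 had no cache and runs now for the first time.

The edit dirties: n3, n8.
3 computations run: n3, n5, n8.
No dirty computation escaped a run.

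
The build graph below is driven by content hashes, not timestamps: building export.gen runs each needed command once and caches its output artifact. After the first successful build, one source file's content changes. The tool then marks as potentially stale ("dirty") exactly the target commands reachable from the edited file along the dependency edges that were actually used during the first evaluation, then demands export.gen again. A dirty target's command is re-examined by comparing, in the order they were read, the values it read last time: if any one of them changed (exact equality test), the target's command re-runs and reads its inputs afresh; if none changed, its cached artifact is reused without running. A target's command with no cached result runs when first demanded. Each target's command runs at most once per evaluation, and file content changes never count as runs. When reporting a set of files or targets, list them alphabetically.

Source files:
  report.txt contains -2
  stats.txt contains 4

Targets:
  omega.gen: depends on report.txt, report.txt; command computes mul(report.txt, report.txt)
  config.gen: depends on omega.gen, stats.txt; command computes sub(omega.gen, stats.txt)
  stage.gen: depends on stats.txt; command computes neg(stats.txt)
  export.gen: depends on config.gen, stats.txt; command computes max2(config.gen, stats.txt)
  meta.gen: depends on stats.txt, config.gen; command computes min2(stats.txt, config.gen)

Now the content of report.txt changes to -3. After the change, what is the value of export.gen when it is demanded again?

Initial pass — values computed on the first demand:
  omega.gen = mul(-2, -2) = 4
  config.gen = sub(4, 4) = 0
  export.gen = max2(0, 4) = 4

Second demand — change propagation:
  omega.gen: re-runs because report.txt -2->-3; report.txt -2->-3; new result 9.
  config.gen: re-runs because omega.gen 4->9; new result 5.
  export.gen: re-runs because config.gen 0->5; new result 5.

export.gen now evaluates to 5.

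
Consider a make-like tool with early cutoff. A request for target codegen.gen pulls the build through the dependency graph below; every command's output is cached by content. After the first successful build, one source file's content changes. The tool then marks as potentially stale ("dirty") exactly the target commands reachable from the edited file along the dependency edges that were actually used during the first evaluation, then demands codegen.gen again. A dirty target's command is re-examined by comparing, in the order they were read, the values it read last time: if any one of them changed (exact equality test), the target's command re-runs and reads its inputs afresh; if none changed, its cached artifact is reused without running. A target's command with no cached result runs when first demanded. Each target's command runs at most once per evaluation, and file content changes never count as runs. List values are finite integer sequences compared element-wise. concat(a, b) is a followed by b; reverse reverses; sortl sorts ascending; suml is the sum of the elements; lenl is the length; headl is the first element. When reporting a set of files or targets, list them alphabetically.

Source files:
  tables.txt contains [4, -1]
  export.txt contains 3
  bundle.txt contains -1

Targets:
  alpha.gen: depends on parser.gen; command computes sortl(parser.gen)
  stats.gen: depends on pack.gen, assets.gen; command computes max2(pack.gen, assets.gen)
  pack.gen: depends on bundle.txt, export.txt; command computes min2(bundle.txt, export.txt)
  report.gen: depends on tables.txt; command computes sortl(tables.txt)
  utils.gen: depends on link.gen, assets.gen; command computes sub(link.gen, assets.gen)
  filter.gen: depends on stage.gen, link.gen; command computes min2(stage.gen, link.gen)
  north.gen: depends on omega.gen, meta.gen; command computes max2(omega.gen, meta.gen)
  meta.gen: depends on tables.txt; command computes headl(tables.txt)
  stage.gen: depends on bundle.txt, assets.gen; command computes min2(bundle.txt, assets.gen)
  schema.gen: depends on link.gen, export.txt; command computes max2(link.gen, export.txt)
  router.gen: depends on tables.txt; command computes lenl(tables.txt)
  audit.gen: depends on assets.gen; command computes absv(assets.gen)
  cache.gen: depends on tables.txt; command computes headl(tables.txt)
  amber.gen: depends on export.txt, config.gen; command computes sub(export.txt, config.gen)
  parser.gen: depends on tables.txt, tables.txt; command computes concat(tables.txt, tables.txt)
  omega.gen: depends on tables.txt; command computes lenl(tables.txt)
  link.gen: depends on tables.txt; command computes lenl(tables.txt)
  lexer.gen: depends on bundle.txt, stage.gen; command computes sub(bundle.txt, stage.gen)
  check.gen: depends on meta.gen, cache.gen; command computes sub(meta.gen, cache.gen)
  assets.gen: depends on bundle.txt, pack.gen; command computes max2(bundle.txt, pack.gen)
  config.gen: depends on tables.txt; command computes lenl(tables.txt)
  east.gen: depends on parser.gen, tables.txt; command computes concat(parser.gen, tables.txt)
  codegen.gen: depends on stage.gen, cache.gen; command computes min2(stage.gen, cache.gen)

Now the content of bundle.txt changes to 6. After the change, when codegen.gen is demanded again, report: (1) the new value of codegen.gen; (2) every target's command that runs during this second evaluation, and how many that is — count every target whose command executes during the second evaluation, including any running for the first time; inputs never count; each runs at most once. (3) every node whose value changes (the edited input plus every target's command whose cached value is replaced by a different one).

Demanding codegen.gen again yields 4.
4 target commands run: assets.gen, codegen.gen, pack.gen, stage.gen.
The nodes whose values change: assets.gen, bundle.txt, codegen.gen, pack.gen, stage.gen.

First demand of the output computes:
  cache.gen = headl([4, -1]) = 4
  pack.gen = min2(-1, 3) = -1
  assets.gen = max2(-1, -1) = -1
  stage.gen = min2(-1, -1) = -1
  codegen.gen = min2(-1, 4) = -1

After the edit, cleaning proceeds:
  pack.gen: a read changed (bundle.txt -1->6) — executes, giving 3.
  assets.gen: a read changed (bundle.txt -1->6; pack.gen -1->3) — executes, giving 6.
  stage.gen: a read changed (bundle.txt -1->6; assets.gen -1->6) — executes, giving 6.
  codegen.gen: a read changed (stage.gen -1->6) — executes, giving 4.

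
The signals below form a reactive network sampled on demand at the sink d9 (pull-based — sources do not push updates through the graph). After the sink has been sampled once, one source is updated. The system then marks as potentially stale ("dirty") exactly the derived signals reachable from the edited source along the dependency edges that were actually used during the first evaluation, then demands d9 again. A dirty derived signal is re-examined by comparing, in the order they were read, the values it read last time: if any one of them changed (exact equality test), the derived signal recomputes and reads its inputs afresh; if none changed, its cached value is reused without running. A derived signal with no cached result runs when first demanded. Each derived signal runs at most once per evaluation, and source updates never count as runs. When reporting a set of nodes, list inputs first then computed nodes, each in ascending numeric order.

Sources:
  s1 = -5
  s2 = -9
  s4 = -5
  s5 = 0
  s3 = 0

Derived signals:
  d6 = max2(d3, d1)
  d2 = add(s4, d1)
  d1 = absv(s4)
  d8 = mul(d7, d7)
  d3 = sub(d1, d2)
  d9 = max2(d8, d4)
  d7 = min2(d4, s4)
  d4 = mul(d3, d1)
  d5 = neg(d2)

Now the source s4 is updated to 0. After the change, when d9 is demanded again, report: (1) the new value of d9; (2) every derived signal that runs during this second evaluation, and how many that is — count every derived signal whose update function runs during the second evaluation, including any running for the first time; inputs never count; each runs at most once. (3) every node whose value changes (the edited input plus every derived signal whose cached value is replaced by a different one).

Initial pass — values computed on the first demand:
  d1 = absv(-5) = 5
  d2 = add(-5, 5) = 0
  d3 = sub(5, 0) = 5
  d4 = mul(5, 5) = 25
  d7 = min2(25, -5) = -5
  d8 = mul(-5, -5) = 25
  d9 = max2(25, 25) = 25

Second demand — change propagation:
  d1: re-runs because s4 -5->0; new result 0.
  d2: re-runs because s4 -5->0; d1 5->0; new result 0 (unchanged).
  d3: re-runs because d1 5->0; new result 0.
  d4: re-runs because d3 5->0; d1 5->0; new result 0.
  d7: re-runs because d4 25->0; s4 -5->0; new result 0.
  d8: re-runs because d7 -5->0; d7 -5->0; new result 0.
  d9: re-runs because d8 25->0; d4 25->0; new result 0.

d9 now evaluates to 0.
Run set: d1, d2, d3, d4, d7, d8, d9 (7 run).
Changed values: s4, d1, d3, d4, d7, d8, d9.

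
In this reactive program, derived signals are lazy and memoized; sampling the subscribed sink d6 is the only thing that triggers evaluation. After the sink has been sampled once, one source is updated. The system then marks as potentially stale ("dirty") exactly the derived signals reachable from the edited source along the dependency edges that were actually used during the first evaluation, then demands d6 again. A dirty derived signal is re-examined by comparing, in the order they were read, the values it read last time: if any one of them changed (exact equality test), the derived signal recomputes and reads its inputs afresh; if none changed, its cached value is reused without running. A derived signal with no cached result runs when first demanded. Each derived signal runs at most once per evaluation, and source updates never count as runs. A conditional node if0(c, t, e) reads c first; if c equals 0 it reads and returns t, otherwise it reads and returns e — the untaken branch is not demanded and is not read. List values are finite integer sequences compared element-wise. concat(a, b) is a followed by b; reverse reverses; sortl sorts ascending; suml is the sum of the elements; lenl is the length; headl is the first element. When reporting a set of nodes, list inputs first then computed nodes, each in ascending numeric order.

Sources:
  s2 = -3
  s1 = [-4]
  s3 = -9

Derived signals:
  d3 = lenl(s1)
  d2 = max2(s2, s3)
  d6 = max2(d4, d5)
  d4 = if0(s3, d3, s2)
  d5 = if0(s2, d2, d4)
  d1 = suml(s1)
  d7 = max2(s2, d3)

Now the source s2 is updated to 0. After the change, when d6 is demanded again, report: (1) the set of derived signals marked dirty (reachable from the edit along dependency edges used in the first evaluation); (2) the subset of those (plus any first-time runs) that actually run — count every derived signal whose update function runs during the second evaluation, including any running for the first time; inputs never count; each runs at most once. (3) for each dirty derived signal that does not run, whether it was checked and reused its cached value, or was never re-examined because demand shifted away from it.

First demand of the output computes:
  d4 = if0(s3=-9 -> else branch s2) = -3
  d5 = if0(s2=-3 -> else branch d4) = -3
  d6 = max2(-3, -3) = -3

After the edit, cleaning proceeds:
  d2: had never run; runs now, result 0.
  d4: a read changed (s2 -3->0) — executes, giving 0.
  d5: a read changed (s2 -3->0; d4 -3->0) — executes, giving 0.
  d6: a read changed (d4 -3->0; d5 -3->0) — executes, giving 0.

Note the branch switch — d2 had no cache and runs now for the first time.

The edit dirties: d4, d5, d6.
4 derived signals run: d2, d4, d5, d6.
No dirty derived signal escaped a run.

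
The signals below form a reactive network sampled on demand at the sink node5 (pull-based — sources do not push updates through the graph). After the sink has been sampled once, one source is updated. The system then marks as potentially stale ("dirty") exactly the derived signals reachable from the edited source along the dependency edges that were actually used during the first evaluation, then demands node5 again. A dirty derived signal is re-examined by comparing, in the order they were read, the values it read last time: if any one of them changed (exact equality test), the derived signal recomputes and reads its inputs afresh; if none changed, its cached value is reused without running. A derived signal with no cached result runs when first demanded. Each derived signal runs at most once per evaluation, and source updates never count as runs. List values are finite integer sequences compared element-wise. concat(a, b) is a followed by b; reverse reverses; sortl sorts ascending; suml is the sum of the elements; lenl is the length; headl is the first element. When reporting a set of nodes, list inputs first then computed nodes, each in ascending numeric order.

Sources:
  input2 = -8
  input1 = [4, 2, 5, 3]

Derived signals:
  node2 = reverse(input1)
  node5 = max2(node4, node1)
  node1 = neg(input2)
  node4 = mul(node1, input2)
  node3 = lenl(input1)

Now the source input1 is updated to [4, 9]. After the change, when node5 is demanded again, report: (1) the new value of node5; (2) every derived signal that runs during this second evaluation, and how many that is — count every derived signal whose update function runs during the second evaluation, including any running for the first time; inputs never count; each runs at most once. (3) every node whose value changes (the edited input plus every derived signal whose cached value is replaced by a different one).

Initial pass — values computed on the first demand:
  node1 = neg(-8) = 8
  node4 = mul(8, -8) = -64
  node5 = max2(-64, 8) = 8

Second demand — change propagation:
  no demanded computation ever read input1, so the edit dirties nothing and nothing runs.

The important point: nothing the output needs ever reads input1, so the edit is invisible to it.

node5 now evaluates to 8.
Run set: none (0 run).
Changed values: input1.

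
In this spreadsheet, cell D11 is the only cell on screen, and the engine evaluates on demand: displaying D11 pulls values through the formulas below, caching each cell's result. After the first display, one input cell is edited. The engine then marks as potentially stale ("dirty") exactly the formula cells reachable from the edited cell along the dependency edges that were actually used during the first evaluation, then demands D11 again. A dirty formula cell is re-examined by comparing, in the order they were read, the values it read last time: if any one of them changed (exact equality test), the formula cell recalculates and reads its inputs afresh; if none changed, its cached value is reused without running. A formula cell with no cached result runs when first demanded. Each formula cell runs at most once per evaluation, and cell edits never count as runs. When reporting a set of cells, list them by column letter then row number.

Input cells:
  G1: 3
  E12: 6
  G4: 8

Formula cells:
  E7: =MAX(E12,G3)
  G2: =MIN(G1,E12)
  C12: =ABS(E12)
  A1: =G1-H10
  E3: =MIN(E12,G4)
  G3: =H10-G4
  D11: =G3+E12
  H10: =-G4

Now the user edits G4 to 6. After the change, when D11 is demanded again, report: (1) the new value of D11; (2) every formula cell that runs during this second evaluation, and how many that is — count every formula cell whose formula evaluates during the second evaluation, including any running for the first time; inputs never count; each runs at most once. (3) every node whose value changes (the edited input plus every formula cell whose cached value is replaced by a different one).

D11 now evaluates to -6.
Run set: D11, G3, H10 (3 run).
Changed values: D11, G3, G4, H10.

Initial pass — values computed on the first demand:
  H10 = -(8) = -8
  G3 = -8 - 8 = -16
  D11 = -16 + 6 = -10

Second demand — change propagation:
  H10: re-runs because G4 8->6; new result -6.
  G3: re-runs because H10 -8->-6; G4 8->6; new result -12.
  D11: re-runs because G3 -16->-12; new result -6.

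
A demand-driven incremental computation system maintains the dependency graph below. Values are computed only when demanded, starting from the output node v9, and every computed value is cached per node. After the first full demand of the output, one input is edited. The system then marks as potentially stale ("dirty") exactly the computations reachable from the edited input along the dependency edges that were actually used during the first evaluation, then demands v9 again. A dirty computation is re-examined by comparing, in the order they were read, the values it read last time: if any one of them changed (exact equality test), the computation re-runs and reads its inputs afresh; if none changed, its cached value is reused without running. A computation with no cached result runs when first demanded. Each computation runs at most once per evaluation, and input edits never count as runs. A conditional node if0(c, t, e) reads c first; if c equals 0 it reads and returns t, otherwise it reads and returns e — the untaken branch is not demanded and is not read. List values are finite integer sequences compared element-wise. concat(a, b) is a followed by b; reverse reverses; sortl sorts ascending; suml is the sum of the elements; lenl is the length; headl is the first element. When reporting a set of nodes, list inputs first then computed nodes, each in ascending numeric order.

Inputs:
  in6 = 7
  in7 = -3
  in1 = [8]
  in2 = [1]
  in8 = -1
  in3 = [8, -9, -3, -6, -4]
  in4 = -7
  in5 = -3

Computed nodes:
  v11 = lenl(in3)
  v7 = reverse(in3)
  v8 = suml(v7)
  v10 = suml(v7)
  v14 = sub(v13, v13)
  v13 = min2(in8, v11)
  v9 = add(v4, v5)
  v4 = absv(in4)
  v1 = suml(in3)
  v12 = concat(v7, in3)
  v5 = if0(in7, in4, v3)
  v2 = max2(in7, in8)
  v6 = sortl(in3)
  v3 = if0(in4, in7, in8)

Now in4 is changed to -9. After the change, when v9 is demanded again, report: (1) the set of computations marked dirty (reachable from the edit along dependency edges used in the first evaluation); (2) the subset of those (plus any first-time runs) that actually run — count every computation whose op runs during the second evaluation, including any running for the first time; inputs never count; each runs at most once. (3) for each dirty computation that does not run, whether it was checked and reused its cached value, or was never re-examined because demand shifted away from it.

Marked dirty: v3, v4, v5, v9.
Computations that run: v3, v4, v9 — 3 in total.
Checked but reused from cache: v5.
Key observation: the cutoff stops propagation at v5 — its inputs' values are unchanged, so it reuses its cache.

First evaluation (everything demanded from the output):
  v3 = if0(in4=-7 -> else branch in8) = -1
  v4 = absv(-7) = 7
  v5 = if0(in7=-3 -> else branch v3) = -1
  v9 = add(7, -1) = 6

Propagation after the edit:
  v3: runs — in4 -7->-9; result -1 (same value as before).
  v4: runs — in4 -7->-9; result 9.
  v5: checked — values it read are unchanged (in7 unchanged, v3 unchanged); reused cached -1 without running.
  v9: runs — v4 7->9; result 8.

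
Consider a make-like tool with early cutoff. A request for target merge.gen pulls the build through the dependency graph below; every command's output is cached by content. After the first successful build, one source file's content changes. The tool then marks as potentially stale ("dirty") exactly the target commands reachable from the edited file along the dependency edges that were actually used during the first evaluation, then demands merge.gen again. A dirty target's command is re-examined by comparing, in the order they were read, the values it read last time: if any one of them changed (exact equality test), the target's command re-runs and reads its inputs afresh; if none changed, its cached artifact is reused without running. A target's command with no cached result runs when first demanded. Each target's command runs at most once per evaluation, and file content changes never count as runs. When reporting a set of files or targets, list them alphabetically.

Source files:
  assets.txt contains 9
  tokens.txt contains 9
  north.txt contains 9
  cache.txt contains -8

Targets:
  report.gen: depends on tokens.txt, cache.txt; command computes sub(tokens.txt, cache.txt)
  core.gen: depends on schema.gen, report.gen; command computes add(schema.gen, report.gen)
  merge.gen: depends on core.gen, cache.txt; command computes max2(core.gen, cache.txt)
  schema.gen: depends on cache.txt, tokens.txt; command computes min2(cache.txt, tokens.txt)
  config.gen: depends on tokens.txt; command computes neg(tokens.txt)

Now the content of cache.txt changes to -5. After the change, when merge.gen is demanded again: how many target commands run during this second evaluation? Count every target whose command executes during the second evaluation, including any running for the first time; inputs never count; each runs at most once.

4 target commands run: core.gen, merge.gen, report.gen, schema.gen.

First demand of the output computes:
  report.gen = sub(9, -8) = 17
  schema.gen = min2(-8, 9) = -8
  core.gen = add(-8, 17) = 9
  merge.gen = max2(9, -8) = 9

After the edit, cleaning proceeds:
  report.gen: a read changed (cache.txt -8->-5) — executes, giving 14.
  schema.gen: a read changed (cache.txt -8->-5) — executes, giving -5.
  core.gen: a read changed (schema.gen -8->-5; report.gen 17->14) — executes, giving 9 — identical to its old value.
  merge.gen: a read changed (cache.txt -8->-5) — executes, giving 9 — identical to its old value.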